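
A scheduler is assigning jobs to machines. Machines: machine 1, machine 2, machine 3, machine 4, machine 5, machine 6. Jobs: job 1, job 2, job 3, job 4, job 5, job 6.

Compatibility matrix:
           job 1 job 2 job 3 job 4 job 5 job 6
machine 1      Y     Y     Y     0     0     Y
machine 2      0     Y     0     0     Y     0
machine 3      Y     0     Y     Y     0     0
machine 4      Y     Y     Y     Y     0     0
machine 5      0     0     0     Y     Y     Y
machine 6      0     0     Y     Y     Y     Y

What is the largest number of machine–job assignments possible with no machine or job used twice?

For example, pair machine 1→job 2, machine 2→job 5, machine 3→job 1, machine 4→job 4, machine 5→job 6, machine 6→job 3.
All 6 machines are matched, so no larger matching exists.

6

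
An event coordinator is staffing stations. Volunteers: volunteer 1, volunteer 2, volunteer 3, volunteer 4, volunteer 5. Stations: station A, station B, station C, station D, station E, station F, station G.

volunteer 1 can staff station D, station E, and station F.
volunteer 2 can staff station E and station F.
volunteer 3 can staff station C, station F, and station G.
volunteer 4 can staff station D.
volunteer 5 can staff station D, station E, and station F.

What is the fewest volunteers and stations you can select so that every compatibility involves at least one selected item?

4

The 4 edges volunteer 1–station F, volunteer 2–station E, volunteer 3–station C, volunteer 4–station D form a matching, so any vertex cover needs at least 4 vertices (one per matched edge).
Conversely {volunteer 3, station D, station E, station F} meets every edge and has exactly 4 vertices, so 4 is optimal.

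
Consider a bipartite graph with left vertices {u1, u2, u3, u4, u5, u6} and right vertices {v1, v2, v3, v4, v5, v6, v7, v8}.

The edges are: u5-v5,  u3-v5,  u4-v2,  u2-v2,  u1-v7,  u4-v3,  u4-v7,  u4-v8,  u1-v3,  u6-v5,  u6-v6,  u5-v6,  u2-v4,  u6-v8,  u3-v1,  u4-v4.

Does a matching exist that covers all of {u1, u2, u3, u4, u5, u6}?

For example, pair u1–v7, u2–v2, u3–v1, u4–v3, u5–v5, u6–v6.
Every left vertex is matched, so this matching saturates all of them.

Yes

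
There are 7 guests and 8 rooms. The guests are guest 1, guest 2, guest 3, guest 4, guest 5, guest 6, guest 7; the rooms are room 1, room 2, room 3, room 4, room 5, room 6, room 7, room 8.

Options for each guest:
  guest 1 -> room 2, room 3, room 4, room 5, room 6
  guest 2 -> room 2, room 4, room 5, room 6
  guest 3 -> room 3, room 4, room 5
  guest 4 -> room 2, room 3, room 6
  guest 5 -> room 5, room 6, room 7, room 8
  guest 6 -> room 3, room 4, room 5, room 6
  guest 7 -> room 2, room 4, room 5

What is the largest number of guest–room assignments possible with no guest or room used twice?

A valid assignment of size 6: guest 1-room 2, guest 2-room 5, guest 3-room 4, guest 4-room 6, guest 5-room 7, guest 6-room 3.
The set {guest 1, guest 2, guest 3, guest 4, guest 6, guest 7} has only 5 neighbours ({room 2, room 3, room 4, room 5, room 6}), so by Hall's theorem at most 6 of the 7 guests can be matched.

6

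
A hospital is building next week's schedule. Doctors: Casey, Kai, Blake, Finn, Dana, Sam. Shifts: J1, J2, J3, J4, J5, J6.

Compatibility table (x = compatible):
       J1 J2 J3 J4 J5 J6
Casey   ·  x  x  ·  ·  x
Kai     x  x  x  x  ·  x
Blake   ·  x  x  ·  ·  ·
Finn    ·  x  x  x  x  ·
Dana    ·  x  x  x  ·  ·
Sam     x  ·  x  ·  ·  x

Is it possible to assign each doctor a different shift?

For example, pair Casey–J6, Kai–J1, Blake–J2, Finn–J5, Dana–J4, Sam–J3.
Every doctor is matched, so this is a perfect matching.

Yes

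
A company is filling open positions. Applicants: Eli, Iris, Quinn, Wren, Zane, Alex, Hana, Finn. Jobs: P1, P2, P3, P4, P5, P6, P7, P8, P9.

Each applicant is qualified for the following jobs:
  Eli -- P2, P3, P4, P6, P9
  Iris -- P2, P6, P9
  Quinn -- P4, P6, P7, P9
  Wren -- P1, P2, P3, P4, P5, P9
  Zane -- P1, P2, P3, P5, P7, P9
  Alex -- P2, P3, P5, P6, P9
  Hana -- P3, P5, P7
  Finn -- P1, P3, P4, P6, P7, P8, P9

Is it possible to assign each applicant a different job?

One maximum matching: Eli-P2, Iris-P9, Quinn-P7, Wren-P4, Zane-P3, Alex-P6, Hana-P5, Finn-P1.
All 8 applicants are covered.

Yes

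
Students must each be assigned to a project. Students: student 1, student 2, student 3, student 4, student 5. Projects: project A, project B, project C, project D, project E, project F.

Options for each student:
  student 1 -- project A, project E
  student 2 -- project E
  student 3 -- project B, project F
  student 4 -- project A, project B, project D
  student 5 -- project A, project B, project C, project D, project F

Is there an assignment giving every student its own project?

Yes

For example, pair student 1-project A, student 2-project E, student 3-project B, student 4-project D, student 5-project F.
All 5 students are covered.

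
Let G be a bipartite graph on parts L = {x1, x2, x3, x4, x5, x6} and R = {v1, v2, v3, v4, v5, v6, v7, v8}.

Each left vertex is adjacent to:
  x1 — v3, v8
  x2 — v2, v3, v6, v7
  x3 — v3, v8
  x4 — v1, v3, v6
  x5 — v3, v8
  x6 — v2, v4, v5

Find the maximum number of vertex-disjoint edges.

One maximum matching: x1–v8, x2–v7, x3–v3, x4–v6, x6–v2.
The set {x1, x3, x5} has only 2 neighbours ({v3, v8}), so by Hall's theorem at most 5 of the 6 left vertices can be matched.

5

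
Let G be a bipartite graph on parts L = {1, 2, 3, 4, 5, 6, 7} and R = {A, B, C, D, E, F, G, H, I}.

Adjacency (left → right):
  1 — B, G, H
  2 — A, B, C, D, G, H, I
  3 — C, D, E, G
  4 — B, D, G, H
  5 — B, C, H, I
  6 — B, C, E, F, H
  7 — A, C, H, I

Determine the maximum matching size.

7

One maximum matching: 1-H, 2-A, 3-C, 4-G, 5-B, 6-E, 7-I.
All 7 left vertices are matched, so no larger matching exists.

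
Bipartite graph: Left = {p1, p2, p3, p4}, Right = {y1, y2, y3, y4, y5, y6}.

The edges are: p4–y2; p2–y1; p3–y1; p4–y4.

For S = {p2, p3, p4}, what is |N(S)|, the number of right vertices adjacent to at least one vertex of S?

3

The union of neighbours of {p2, p3, p4} is {y1, y2, y4}, which has 3 elements.
Since |N(S)| = 3 ≥ |S| = 3, Hall's condition holds for this subset.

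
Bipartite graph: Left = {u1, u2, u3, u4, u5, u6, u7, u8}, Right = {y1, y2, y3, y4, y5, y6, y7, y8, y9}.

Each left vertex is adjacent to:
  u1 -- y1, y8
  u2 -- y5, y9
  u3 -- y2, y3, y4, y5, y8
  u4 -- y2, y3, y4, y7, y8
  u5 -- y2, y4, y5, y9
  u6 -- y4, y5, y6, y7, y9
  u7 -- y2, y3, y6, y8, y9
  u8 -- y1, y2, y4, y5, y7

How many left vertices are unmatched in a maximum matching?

One maximum matching: u1→y1, u2→y5, u3→y4, u4→y8, u5→y2, u6→y6, u7→y3, u8→y7.
All 8 left vertices are matched, so no larger matching exists.
That matches 8 of the 8, leaving 0 unmatched; no matching can do better.

0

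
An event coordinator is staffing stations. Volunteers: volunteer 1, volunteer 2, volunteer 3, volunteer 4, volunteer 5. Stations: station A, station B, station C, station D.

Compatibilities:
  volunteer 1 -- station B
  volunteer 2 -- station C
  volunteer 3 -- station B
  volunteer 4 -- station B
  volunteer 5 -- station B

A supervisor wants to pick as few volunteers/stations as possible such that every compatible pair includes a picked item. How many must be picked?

A maximum matching has 2 edges (e.g. volunteer 1–station B, volunteer 2–station C).
By König's theorem the minimum vertex cover has the same size. One such cover is {volunteer 2, station B}.

2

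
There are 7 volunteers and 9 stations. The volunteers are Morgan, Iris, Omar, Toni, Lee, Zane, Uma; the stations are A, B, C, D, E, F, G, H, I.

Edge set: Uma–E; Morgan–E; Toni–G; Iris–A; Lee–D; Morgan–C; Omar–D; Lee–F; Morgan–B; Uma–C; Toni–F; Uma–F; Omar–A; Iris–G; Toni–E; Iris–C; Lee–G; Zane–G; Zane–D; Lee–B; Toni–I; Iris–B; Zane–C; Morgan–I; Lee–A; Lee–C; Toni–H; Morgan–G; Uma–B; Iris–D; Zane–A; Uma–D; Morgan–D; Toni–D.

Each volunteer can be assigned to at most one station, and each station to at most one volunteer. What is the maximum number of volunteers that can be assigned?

For example, pair Morgan→G, Iris→B, Omar→D, Toni→H, Lee→A, Zane→C, Uma→E.
All 7 volunteers are matched, so no larger matching exists.

7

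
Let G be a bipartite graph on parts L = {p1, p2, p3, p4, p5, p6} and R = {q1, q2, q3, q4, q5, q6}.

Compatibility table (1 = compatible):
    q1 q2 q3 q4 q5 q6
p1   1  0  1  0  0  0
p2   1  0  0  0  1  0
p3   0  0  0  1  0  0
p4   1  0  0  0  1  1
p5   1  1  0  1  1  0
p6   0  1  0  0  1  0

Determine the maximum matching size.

6

A valid assignment of size 6: p1–q3, p2–q1, p3–q4, p4–q6, p5–q5, p6–q2.
All 6 left vertices are matched, so no larger matching exists.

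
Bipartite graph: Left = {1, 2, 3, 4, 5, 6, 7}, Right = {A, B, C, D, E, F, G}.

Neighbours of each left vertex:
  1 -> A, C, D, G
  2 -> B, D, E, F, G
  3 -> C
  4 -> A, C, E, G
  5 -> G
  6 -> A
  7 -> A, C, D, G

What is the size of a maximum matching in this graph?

6

A valid assignment of size 6: 1–D, 2–B, 3–C, 4–E, 5–G, 6–A.
The set {1, 3, 5, 6, 7} has only 4 neighbours ({A, C, D, G}), so by Hall's theorem at most 6 of the 7 left vertices can be matched.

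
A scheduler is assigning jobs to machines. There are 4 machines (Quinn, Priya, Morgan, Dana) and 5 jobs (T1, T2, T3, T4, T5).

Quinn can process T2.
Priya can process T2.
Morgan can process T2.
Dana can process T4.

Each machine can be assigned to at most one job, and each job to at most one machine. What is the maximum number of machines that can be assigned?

2

A valid assignment of size 2: Quinn→T2, Dana→T4.
The set {Quinn, Priya, Morgan} has only 1 neighbour ({T2}), so by Hall's theorem at most 2 of the 4 machines can be matched.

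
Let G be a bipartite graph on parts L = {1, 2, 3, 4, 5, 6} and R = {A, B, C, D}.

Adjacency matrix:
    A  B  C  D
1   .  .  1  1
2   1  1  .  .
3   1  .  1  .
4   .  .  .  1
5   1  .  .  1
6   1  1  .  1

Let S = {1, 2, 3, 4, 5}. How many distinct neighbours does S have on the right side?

The union of neighbours of {1, 2, 3, 4, 5} is {A, B, C, D}, which has 4 elements.
Since |N(S)| = 4 < |S| = 5, Hall's condition fails for this subset.

4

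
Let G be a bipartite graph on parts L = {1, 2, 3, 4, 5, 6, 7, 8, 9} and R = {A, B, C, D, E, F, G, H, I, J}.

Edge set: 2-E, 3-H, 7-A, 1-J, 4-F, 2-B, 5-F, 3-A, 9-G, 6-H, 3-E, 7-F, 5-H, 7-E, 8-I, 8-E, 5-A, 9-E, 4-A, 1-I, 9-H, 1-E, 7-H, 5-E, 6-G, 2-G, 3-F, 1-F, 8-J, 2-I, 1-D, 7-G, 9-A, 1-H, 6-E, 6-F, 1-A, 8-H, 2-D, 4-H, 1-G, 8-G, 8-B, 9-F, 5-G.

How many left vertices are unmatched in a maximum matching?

1

For example, pair 1→D, 2→B, 3→E, 4→F, 5→A, 6→H, 7→G, 8→J.
The set {3, 4, 5, 6, 7, 9} has only 5 neighbours ({A, E, F, G, H}), so by Hall's theorem at most 8 of the 9 left vertices can be matched.
That matches 8 of the 9, leaving 1 unmatched; no matching can do better.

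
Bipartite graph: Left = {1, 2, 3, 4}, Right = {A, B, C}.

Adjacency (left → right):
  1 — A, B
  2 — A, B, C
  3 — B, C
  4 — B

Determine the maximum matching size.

3

A valid assignment of size 3: 1–A, 2–C, 3–B.
The set {1, 2, 3, 4} has only 3 neighbours ({A, B, C}), so by Hall's theorem at most 3 of the 4 left vertices can be matched.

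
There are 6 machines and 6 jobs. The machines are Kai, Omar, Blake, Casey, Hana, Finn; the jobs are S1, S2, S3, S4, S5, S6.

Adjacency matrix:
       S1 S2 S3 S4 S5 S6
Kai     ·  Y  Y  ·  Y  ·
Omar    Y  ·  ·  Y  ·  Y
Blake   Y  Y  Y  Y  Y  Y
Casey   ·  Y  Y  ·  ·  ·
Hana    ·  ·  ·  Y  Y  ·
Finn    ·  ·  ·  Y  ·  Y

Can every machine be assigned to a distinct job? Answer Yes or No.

Yes

One maximum matching: Kai→S2, Omar→S1, Blake→S6, Casey→S3, Hana→S5, Finn→S4.
Every machine is matched, so this is a perfect matching.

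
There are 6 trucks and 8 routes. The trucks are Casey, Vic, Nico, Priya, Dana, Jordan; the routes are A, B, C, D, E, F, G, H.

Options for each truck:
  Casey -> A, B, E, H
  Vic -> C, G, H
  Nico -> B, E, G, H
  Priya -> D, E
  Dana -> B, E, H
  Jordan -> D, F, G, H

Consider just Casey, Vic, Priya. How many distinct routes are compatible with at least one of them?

7

The union of neighbours of {Casey, Vic, Priya} is {A, B, C, D, E, G, H}, which has 7 elements.
Since |N(S)| = 7 ≥ |S| = 3, Hall's condition holds for this subset.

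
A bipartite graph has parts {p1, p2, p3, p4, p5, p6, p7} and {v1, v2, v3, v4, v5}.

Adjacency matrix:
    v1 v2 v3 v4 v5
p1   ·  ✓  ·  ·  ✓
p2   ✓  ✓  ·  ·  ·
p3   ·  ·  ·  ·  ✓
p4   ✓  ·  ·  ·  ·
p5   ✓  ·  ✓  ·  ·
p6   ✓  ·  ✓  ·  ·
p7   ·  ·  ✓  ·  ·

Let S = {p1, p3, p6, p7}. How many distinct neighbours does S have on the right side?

4

The union of neighbours of {p1, p3, p6, p7} is {v1, v2, v3, v5}, which has 4 elements.
Since |N(S)| = 4 ≥ |S| = 4, Hall's condition holds for this subset.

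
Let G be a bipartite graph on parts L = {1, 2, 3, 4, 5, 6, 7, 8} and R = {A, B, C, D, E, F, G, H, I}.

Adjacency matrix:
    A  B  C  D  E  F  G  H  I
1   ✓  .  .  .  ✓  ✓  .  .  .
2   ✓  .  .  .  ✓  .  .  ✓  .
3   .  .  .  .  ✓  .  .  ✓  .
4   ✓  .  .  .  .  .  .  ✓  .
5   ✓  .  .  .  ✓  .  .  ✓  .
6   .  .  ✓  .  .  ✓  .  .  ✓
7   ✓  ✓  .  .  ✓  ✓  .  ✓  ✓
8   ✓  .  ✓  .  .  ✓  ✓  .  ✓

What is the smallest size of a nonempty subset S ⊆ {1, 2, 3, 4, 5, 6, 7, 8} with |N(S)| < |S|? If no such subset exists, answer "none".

4

Take S = {2, 3, 4, 5}. Its neighbourhood is {A, E, H}, so |N(S)| = 3 < |S| = 4.
Every subset of size less than 4 has at least as many neighbours as members, so 4 is the minimum.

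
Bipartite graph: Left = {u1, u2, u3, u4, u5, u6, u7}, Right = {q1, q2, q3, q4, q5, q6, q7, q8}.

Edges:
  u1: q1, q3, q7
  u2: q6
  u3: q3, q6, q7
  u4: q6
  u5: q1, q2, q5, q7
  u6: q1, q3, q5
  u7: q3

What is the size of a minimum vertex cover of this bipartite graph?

{u1, u3, u5, u6, u7, q6} is a vertex cover of size 6: every edge has an endpoint in this set.
No smaller cover exists because u1–q1, u2–q6, u3–q7, u5–q2, u6–q5, u7–q3 is a matching of size 6, and a cover must include an endpoint of each of these disjoint edges (König's theorem).

6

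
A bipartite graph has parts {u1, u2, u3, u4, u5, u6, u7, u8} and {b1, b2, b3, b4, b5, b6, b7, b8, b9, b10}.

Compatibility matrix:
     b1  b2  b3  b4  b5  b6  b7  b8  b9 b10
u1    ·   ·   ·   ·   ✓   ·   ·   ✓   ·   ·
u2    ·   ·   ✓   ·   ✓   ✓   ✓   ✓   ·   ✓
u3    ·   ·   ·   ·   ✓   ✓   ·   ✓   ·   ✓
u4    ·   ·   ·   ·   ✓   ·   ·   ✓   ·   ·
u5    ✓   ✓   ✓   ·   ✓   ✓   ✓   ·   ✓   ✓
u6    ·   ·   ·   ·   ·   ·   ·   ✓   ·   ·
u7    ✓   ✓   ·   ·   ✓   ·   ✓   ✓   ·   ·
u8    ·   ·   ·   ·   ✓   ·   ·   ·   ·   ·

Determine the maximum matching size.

6

One maximum matching: u1–b8, u2–b6, u3–b10, u4–b5, u5–b1, u7–b7.
The set {u1, u4, u6, u8} has only 2 neighbours ({b5, b8}), so by Hall's theorem at most 6 of the 8 left vertices can be matched.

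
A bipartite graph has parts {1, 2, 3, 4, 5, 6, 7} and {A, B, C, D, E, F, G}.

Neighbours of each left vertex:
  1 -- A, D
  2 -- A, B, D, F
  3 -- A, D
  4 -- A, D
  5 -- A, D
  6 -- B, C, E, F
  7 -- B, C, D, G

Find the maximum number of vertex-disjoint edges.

5

For example, pair 1→A, 2→F, 3→D, 6→E, 7→B.
The set {1, 3, 4, 5} has only 2 neighbours ({A, D}), so by Hall's theorem at most 5 of the 7 left vertices can be matched.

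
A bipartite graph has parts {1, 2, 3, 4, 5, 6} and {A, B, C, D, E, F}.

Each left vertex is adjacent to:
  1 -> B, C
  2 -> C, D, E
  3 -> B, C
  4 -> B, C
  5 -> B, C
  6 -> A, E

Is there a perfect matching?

No

The set {1, 3, 4, 5} has only 2 neighbours ({B, C}), so by Hall's theorem at most 4 of the 6 left vertices can be matched.
Hence no matching covers every left vertex.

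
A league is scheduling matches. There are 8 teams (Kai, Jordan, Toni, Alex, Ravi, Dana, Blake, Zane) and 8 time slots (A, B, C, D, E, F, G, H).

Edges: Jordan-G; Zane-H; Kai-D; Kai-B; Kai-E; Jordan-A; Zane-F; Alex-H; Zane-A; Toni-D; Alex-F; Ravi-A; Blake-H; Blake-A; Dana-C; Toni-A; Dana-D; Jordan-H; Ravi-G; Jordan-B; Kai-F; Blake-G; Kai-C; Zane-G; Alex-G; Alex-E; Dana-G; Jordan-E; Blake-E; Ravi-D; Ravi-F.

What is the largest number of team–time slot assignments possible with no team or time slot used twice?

For example, pair Kai-B, Jordan-G, Toni-A, Alex-H, Ravi-D, Dana-C, Blake-E, Zane-F.
This saturates every team, so 8 is the maximum.

8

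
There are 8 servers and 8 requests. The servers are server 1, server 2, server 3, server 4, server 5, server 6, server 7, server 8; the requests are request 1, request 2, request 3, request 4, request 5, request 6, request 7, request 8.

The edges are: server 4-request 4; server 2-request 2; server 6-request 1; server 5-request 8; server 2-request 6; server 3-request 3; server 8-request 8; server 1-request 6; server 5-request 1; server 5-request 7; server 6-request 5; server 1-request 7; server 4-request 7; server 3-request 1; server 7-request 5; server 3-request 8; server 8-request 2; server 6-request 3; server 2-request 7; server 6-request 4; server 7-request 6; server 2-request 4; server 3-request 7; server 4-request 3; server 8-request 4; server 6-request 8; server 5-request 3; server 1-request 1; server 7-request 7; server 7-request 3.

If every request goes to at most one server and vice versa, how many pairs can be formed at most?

One maximum matching: server 1-request 1, server 2-request 2, server 3-request 8, server 4-request 7, server 5-request 3, server 6-request 5, server 7-request 6, server 8-request 4.
This saturates every server, so 8 is the maximum.

8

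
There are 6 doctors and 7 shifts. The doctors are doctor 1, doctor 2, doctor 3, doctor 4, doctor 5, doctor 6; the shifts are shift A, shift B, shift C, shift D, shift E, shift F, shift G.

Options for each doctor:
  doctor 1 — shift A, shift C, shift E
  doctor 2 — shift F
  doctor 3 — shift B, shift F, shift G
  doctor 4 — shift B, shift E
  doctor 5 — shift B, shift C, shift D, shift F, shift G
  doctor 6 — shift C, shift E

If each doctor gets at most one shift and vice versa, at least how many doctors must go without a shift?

0

A valid assignment of size 6: doctor 1→shift A, doctor 2→shift F, doctor 3→shift G, doctor 4→shift B, doctor 5→shift D, doctor 6→shift E.
This saturates every doctor, so 6 is the maximum.
That matches 6 of the 6, leaving 0 unmatched; no matching can do better.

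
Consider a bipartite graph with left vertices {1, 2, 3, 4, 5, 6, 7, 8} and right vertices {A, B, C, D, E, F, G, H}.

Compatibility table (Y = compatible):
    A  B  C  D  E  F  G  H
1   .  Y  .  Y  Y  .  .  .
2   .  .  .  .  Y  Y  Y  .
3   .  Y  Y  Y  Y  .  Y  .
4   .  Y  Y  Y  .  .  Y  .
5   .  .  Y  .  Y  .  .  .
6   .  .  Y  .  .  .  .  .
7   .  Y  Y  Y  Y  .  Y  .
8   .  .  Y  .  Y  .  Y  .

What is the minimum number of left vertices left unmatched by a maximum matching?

2

For example, pair 1-B, 2-F, 3-D, 4-G, 5-E, 6-C.
The set {1, 3, 4, 5, 6, 7, 8} has only 5 neighbours ({B, C, D, E, G}), so by Hall's theorem at most 6 of the 8 left vertices can be matched.
That matches 6 of the 8, leaving 2 unmatched; no matching can do better.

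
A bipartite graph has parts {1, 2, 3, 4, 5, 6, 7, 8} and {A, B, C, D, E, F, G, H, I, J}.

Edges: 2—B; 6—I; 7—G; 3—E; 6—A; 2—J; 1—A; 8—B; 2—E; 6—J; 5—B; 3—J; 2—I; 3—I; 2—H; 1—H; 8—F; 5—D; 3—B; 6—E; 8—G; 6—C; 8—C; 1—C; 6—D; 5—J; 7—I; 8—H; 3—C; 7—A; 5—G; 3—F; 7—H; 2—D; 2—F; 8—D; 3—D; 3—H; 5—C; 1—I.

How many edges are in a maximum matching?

A valid assignment of size 7: 1-C, 2-H, 3-E, 5-J, 6-A, 7-I, 8-G.
The set {4} has only 0 neighbours (∅), so by Hall's theorem at most 7 of the 8 left vertices can be matched.

7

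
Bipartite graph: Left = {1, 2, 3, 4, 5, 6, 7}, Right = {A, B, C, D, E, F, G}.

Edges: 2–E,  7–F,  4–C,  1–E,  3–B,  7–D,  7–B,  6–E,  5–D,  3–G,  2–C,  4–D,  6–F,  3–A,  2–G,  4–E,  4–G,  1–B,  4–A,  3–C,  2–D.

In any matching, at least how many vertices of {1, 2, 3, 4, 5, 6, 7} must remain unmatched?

0

One maximum matching: 1→E, 2→G, 3→C, 4→A, 5→D, 6→F, 7→B.
This saturates every left vertex, so 7 is the maximum.
That matches 7 of the 7, leaving 0 unmatched; no matching can do better.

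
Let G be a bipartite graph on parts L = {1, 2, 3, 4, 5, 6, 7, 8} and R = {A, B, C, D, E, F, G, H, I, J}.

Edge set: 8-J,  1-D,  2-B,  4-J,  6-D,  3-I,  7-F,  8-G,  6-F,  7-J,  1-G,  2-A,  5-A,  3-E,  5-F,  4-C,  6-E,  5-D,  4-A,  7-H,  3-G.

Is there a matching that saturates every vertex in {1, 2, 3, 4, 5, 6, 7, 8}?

Yes

One maximum matching: 1–D, 2–B, 3–G, 4–C, 5–F, 6–E, 7–H, 8–J.
Every left vertex is matched, so this matching saturates all of them.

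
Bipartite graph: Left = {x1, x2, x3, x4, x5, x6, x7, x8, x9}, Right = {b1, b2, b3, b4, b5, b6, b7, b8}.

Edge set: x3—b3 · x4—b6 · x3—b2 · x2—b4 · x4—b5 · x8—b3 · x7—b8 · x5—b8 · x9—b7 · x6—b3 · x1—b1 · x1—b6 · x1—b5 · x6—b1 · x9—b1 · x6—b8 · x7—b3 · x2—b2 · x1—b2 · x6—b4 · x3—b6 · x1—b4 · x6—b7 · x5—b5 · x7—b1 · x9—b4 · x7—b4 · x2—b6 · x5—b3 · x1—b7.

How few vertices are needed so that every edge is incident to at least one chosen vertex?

8

A maximum matching has 8 edges (e.g. x1–b1, x2–b4, x3–b2, x4–b6, x5–b5, x6–b7, x7–b8, x8–b3).
By König's theorem the minimum vertex cover has the same size. One such cover is {b1, b2, b3, b4, b5, b6, b7, b8}.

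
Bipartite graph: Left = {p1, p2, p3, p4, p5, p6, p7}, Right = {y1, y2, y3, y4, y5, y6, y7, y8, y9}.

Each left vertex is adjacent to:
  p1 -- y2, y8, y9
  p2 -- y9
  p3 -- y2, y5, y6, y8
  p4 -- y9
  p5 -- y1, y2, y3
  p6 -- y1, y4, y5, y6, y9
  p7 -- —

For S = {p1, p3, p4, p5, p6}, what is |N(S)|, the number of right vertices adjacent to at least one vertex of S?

The union of neighbours of {p1, p3, p4, p5, p6} is {y1, y2, y3, y4, y5, y6, y8, y9}, which has 8 elements.
Since |N(S)| = 8 ≥ |S| = 5, Hall's condition holds for this subset.

8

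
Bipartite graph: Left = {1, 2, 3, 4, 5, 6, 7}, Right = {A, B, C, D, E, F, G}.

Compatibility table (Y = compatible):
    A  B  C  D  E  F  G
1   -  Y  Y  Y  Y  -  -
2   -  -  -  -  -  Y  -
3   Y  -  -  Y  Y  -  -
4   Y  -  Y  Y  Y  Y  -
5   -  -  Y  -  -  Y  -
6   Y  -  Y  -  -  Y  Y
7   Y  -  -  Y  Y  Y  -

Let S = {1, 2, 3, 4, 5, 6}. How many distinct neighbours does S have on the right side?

7

The union of neighbours of {1, 2, 3, 4, 5, 6} is {A, B, C, D, E, F, G}, which has 7 elements.
Since |N(S)| = 7 ≥ |S| = 6, Hall's condition holds for this subset.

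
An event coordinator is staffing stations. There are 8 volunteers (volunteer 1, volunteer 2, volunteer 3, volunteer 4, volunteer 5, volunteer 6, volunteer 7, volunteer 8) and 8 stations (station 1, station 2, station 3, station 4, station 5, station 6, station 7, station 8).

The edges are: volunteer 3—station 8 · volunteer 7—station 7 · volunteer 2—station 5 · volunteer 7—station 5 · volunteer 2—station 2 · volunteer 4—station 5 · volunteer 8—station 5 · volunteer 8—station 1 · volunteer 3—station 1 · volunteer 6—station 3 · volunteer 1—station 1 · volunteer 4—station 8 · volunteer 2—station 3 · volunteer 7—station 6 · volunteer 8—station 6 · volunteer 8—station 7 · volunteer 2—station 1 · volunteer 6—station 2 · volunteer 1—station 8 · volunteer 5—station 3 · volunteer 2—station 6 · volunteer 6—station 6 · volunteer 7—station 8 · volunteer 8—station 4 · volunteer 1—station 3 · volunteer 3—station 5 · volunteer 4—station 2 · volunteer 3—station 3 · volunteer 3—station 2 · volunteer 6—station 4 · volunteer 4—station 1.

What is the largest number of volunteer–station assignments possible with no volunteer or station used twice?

8

One maximum matching: volunteer 1–station 1, volunteer 2–station 6, volunteer 3–station 5, volunteer 4–station 2, volunteer 5–station 3, volunteer 6–station 4, volunteer 7–station 8, volunteer 8–station 7.
This saturates every volunteer, so 8 is the maximum.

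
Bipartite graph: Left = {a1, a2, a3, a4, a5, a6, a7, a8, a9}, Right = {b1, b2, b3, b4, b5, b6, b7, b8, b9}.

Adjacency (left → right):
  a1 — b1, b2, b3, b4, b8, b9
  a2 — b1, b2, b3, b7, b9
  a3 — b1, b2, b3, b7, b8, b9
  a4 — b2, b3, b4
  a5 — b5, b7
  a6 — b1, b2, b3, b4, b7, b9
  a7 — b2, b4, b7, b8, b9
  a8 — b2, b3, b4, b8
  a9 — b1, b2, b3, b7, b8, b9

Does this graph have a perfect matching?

The set {a1, a2, a3, a4, a6, a7, a8, a9} has only 7 neighbours ({b1, b2, b3, b4, b7, b8, b9}), so by Hall's theorem at most 8 of the 9 left vertices can be matched.
Hence no matching covers every left vertex.

No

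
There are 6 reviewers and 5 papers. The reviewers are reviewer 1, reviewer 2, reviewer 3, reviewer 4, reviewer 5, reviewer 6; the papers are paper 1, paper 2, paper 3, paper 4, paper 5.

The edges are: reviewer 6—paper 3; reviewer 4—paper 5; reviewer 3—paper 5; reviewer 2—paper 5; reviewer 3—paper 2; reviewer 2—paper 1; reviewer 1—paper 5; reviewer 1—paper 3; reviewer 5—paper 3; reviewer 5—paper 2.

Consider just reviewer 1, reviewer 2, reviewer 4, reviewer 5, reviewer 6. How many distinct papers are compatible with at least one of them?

The union of neighbours of {reviewer 1, reviewer 2, reviewer 4, reviewer 5, reviewer 6} is {paper 1, paper 2, paper 3, paper 5}, which has 4 elements.
Since |N(S)| = 4 < |S| = 5, Hall's condition fails for this subset.

4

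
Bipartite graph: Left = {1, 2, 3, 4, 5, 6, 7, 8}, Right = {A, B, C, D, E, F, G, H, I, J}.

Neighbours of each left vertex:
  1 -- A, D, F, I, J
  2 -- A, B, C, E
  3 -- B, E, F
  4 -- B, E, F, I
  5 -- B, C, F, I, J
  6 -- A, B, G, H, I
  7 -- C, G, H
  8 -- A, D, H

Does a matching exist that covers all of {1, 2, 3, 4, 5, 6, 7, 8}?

A valid assignment of size 8: 1→A, 2→B, 3→F, 4→E, 5→J, 6→G, 7→C, 8→D.
All 8 left vertices are covered.

Yes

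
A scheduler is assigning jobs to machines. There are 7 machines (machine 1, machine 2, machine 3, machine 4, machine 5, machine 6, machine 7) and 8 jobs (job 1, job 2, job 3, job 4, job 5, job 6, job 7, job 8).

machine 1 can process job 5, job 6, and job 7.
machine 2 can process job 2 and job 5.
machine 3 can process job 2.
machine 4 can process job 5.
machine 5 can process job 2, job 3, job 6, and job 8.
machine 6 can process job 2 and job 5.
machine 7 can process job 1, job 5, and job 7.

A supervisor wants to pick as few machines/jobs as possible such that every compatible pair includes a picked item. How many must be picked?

5

{machine 1, machine 5, machine 7, job 2, job 5} is a vertex cover of size 5: every edge has an endpoint in this set.
No smaller cover exists because machine 1–job 7, machine 2–job 5, machine 3–job 2, machine 5–job 6, machine 7–job 1 is a matching of size 5, and a cover must include an endpoint of each of these disjoint edges (König's theorem).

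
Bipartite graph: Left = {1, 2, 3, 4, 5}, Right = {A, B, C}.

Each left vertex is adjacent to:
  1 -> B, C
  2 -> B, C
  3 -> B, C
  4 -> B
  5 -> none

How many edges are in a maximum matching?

2

A valid assignment of size 2: 1→C, 2→B.
The set {1, 2, 3, 4, 5} has only 2 neighbours ({B, C}), so by Hall's theorem at most 2 of the 5 left vertices can be matched.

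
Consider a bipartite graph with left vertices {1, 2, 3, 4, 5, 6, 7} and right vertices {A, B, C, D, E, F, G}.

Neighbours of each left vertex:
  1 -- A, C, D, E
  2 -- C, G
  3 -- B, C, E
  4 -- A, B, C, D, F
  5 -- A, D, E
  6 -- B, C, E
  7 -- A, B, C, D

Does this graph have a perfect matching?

One maximum matching: 1-D, 2-G, 3-C, 4-F, 5-A, 6-E, 7-B.
All 7 left vertices are covered.

Yes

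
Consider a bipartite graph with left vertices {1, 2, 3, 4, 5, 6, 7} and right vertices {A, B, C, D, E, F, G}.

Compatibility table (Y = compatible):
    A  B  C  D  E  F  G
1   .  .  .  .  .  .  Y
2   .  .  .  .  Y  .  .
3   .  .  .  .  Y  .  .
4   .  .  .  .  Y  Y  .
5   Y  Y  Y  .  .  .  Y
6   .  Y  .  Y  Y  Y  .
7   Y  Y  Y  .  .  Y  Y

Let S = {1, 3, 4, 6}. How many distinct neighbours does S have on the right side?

5

The union of neighbours of {1, 3, 4, 6} is {B, D, E, F, G}, which has 5 elements.
Since |N(S)| = 5 ≥ |S| = 4, Hall's condition holds for this subset.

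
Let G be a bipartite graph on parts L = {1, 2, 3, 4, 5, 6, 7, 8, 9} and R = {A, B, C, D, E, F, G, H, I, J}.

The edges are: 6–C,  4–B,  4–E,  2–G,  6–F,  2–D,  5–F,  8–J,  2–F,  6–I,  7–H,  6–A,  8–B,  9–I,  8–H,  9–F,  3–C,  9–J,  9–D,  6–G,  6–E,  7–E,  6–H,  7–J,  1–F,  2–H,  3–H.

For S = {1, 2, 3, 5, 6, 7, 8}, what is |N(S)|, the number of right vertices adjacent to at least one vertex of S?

10

The union of neighbours of {1, 2, 3, 5, 6, 7, 8} is {A, B, C, D, E, F, G, H, I, J}, which has 10 elements.
Since |N(S)| = 10 ≥ |S| = 7, Hall's condition holds for this subset.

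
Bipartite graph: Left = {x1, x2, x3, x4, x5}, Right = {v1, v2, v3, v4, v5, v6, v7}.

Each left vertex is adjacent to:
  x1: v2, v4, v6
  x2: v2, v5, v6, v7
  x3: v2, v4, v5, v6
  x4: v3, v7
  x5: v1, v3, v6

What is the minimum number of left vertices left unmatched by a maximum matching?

0

One maximum matching: x1–v4, x2–v7, x3–v2, x4–v3, x5–v6.
This saturates every left vertex, so 5 is the maximum.
That matches 5 of the 5, leaving 0 unmatched; no matching can do better.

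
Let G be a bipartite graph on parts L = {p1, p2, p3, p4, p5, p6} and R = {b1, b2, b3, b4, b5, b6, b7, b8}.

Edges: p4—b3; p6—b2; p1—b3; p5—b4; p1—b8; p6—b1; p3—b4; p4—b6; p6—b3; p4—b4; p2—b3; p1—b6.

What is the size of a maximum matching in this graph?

For example, pair p1-b8, p2-b3, p3-b4, p4-b6, p6-b2.
The set {p3, p5} has only 1 neighbour ({b4}), so by Hall's theorem at most 5 of the 6 left vertices can be matched.

5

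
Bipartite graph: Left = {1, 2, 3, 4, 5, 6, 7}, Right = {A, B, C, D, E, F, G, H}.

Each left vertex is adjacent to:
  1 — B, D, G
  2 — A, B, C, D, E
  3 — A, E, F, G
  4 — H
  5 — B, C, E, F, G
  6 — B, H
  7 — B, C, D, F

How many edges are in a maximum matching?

7

One maximum matching: 1-D, 2-A, 3-E, 4-H, 5-G, 6-B, 7-F.
All 7 left vertices are matched, so no larger matching exists.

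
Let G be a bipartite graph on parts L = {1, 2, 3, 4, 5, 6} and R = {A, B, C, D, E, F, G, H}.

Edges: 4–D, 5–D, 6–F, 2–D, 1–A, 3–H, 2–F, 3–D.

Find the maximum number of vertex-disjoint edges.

4

A valid assignment of size 4: 1→A, 2→F, 3→H, 4→D.
The set {2, 4, 5, 6} has only 2 neighbours ({D, F}), so by Hall's theorem at most 4 of the 6 left vertices can be matched.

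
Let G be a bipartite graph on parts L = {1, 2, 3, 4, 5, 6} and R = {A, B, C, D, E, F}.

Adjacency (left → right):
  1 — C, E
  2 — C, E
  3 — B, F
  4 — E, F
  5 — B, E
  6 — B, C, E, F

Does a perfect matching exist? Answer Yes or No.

The set {1, 2, 3, 4, 5, 6} has only 4 neighbours ({B, C, E, F}), so by Hall's theorem at most 4 of the 6 left vertices can be matched.
Hence no matching covers every left vertex.

No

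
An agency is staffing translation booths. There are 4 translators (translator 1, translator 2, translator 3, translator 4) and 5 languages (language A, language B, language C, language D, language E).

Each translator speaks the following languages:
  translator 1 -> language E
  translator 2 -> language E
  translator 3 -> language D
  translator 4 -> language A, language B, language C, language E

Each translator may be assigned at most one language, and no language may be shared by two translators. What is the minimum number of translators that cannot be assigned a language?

1

For example, pair translator 1-language E, translator 3-language D, translator 4-language B.
The set {translator 1, translator 2} has only 1 neighbour ({language E}), so by Hall's theorem at most 3 of the 4 translators can be matched.
That matches 3 of the 4, leaving 1 unmatched; no matching can do better.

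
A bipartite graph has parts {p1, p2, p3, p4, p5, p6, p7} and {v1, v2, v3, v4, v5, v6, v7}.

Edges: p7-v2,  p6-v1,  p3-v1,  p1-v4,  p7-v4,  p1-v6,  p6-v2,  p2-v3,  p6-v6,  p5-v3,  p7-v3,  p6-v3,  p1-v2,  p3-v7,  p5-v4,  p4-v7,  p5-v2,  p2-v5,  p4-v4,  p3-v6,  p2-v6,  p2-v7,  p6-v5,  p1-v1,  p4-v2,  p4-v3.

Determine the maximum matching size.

A valid assignment of size 7: p1–v1, p2–v7, p3–v6, p4–v3, p5–v4, p6–v5, p7–v2.
This saturates every left vertex, so 7 is the maximum.

7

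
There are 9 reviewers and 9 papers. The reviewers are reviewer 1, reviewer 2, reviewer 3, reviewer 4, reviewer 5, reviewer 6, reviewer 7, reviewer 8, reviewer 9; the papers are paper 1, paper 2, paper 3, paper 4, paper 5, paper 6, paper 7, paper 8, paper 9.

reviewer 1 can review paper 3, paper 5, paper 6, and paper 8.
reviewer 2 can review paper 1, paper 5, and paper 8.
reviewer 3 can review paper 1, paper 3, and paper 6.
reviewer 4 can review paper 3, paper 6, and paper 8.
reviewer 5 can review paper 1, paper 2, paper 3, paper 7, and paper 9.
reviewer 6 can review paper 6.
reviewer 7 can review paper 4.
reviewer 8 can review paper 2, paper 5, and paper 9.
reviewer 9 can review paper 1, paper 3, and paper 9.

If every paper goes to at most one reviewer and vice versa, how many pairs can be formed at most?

9

A valid assignment of size 9: reviewer 1-paper 8, reviewer 2-paper 5, reviewer 3-paper 1, reviewer 4-paper 3, reviewer 5-paper 7, reviewer 6-paper 6, reviewer 7-paper 4, reviewer 8-paper 2, reviewer 9-paper 9.
All 9 reviewers are matched, so no larger matching exists.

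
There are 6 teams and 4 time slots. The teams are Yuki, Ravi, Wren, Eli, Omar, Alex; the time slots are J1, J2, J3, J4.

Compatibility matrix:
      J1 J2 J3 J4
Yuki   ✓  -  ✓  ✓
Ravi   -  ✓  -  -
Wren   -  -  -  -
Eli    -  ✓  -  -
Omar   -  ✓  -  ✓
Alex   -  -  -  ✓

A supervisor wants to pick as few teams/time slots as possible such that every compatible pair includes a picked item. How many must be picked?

3

A maximum matching has 3 edges (e.g. Yuki–J3, Ravi–J2, Omar–J4).
By König's theorem the minimum vertex cover has the same size. One such cover is {Yuki, J2, J4}.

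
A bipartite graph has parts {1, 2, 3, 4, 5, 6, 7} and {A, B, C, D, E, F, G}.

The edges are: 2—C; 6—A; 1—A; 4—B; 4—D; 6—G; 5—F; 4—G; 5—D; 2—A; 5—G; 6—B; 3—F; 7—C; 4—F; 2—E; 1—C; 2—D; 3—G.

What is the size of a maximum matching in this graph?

For example, pair 1–A, 2–E, 3–G, 4–F, 5–D, 6–B, 7–C.
This saturates every left vertex, so 7 is the maximum.

7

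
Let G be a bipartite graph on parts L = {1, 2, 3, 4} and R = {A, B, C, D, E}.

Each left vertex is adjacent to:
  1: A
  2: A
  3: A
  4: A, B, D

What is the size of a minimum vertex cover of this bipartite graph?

2

A maximum matching has 2 edges (e.g. 1–A, 4–B).
By König's theorem the minimum vertex cover has the same size. One such cover is {4, A}.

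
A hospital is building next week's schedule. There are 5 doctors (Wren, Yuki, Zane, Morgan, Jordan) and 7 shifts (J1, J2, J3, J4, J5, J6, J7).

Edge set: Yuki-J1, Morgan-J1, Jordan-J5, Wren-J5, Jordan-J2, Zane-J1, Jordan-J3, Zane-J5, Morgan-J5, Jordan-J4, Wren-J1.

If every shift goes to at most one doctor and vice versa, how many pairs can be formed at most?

A valid assignment of size 3: Wren-J5, Yuki-J1, Jordan-J3.
The set {Wren, Yuki, Zane, Morgan} has only 2 neighbours ({J1, J5}), so by Hall's theorem at most 3 of the 5 doctors can be matched.

3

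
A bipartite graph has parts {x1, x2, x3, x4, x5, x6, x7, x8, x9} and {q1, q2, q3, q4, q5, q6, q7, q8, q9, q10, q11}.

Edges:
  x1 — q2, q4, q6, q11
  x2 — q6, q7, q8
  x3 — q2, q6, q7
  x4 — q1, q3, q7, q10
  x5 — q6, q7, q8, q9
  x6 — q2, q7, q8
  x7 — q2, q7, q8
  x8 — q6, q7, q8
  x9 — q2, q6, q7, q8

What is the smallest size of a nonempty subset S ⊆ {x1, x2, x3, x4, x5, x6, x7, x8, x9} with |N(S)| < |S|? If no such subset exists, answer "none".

5

Take S = {x2, x3, x6, x7, x8}. Its neighbourhood is {q2, q6, q7, q8}, so |N(S)| = 4 < |S| = 5.
Every subset of size less than 5 has at least as many neighbours as members, so 5 is the minimum.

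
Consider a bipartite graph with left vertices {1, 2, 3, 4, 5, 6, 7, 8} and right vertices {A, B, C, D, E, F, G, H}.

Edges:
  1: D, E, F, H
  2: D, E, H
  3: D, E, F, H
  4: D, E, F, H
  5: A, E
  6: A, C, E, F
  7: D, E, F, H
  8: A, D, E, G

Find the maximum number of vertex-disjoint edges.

7

A valid assignment of size 7: 1–F, 2–D, 3–E, 4–H, 5–A, 6–C, 8–G.
The set {1, 2, 3, 4, 7} has only 4 neighbours ({D, E, F, H}), so by Hall's theorem at most 7 of the 8 left vertices can be matched.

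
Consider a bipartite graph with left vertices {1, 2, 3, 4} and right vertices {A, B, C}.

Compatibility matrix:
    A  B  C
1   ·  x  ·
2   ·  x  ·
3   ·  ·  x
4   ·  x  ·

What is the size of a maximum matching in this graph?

A valid assignment of size 2: 1–B, 3–C.
The set {1, 2, 4} has only 1 neighbour ({B}), so by Hall's theorem at most 2 of the 4 left vertices can be matched.

2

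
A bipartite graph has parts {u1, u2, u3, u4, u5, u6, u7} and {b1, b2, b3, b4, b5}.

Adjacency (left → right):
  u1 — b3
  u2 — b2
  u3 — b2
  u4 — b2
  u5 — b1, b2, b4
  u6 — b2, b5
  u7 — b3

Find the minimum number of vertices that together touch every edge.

{u5, u6, b2, b3} is a vertex cover of size 4: every edge has an endpoint in this set.
No smaller cover exists because u1–b3, u2–b2, u5–b4, u6–b5 is a matching of size 4, and a cover must include an endpoint of each of these disjoint edges (König's theorem).

4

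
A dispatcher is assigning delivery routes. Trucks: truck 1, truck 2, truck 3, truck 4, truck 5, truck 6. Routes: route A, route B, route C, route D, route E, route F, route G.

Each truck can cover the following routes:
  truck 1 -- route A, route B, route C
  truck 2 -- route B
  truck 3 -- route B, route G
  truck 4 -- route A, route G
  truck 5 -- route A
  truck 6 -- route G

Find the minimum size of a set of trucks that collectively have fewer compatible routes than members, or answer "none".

3

Take S = {truck 2, truck 3, truck 6}. Its neighbourhood is {route B, route G}, so |N(S)| = 2 < |S| = 3.
Every subset of size less than 3 has at least as many neighbours as members, so 3 is the minimum.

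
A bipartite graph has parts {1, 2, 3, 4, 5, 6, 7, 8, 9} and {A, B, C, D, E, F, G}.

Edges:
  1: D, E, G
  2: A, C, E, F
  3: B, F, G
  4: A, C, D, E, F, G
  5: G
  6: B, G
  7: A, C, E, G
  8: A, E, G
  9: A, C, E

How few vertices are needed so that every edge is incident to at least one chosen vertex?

7

{A, B, C, D, E, F, G} is a vertex cover of size 7: every edge has an endpoint in this set.
No smaller cover exists because 1–D, 2–C, 3–F, 4–A, 5–G, 6–B, 7–E is a matching of size 7, and a cover must include an endpoint of each of these disjoint edges (König's theorem).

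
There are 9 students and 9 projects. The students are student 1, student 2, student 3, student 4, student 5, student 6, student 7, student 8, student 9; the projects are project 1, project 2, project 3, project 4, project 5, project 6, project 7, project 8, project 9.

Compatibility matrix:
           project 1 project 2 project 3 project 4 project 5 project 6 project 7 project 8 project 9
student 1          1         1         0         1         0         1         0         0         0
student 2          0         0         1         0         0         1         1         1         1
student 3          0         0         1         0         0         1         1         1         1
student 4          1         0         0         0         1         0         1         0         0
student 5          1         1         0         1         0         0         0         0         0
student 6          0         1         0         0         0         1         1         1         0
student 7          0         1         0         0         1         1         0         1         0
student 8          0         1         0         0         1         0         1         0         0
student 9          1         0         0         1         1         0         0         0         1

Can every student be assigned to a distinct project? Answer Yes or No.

Yes

For example, pair student 1–project 1, student 2–project 7, student 3–project 3, student 4–project 5, student 5–project 4, student 6–project 6, student 7–project 8, student 8–project 2, student 9–project 9.
All 9 students are covered.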